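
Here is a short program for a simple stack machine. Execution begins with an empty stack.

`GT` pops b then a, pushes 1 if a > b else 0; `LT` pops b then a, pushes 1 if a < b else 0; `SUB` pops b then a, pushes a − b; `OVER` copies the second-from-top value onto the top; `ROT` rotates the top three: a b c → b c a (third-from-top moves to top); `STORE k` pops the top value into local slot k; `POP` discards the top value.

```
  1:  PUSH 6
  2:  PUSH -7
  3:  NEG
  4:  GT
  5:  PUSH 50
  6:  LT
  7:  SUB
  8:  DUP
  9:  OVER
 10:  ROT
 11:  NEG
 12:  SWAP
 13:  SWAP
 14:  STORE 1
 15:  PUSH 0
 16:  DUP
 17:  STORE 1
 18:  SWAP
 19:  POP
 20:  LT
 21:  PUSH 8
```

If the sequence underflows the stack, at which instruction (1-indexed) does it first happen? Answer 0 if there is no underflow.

PUSH 6   [6]
PUSH -7  [6, -7]
NEG      [6, 7]
GT       [0]
PUSH 50  [0, 50]
LT       [1]
SUB  — needs 2 operands, stack has 1 → underflow

7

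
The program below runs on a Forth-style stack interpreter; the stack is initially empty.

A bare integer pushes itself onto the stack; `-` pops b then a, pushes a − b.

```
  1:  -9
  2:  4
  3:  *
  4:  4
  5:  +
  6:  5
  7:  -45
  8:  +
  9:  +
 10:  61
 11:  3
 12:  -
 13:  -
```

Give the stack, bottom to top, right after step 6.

[-32, 5]

-9 → [-9]
4  → [-9, 4]
*  → [-36]
4  → [-36, 4]
+  → [-32]
5  → [-32, 5]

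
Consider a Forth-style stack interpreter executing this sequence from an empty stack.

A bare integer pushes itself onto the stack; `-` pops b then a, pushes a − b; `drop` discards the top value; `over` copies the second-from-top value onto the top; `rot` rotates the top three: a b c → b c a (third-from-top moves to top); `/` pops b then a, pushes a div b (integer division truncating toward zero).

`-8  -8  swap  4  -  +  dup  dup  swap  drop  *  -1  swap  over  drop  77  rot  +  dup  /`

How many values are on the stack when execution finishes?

-8   -> -8
-8   -> -8 -8
swap -> -8 -8
4    -> -8 -8 4
-    -> -8 -12
+    -> -20
dup  -> -20 -20
dup  -> -20 -20 -20
swap -> -20 -20 -20
drop -> -20 -20
*    -> 400
-1   -> 400 -1
swap -> -1 400
over -> -1 400 -1
drop -> -1 400
77   -> -1 400 77
rot  -> 400 77 -1
+    -> 400 76
dup  -> 400 76 76
/    -> 400 1

2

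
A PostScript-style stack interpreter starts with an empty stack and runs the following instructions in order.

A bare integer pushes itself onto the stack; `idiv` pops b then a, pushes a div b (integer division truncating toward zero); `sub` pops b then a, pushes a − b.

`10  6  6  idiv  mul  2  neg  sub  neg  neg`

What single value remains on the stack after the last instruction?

12

10    [10]
6     [10, 6]
6     [10, 6, 6]
idiv  [10, 1]
mul   [10]
2     [10, 2]
neg   [10, -2]
sub   [12]
neg   [-12]
neg   [12]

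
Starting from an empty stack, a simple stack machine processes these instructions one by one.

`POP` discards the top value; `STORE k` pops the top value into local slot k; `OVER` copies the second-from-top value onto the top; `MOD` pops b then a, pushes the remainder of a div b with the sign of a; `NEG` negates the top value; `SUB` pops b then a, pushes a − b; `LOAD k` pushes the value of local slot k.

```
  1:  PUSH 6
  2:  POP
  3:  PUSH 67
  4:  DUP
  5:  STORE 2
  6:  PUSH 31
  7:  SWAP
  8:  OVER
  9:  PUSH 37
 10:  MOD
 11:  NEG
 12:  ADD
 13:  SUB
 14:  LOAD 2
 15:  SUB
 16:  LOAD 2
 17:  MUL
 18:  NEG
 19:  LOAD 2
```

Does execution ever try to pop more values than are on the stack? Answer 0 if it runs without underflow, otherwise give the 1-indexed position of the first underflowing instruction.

PUSH 6  → 6
POP     → (empty)
PUSH 67 → 67
DUP     → 67 67
STORE 2 → 67
PUSH 31 → 67 31
SWAP    → 31 67
OVER    → 31 67 31
PUSH 37 → 31 67 31 37
MOD     → 31 67 31
NEG     → 31 67 -31
ADD     → 31 36
SUB     → -5
LOAD 2  → -5 67
SUB     → -72
LOAD 2  → -72 67
MUL     → -4824
NEG     → 4824
LOAD 2  → 4824 67

0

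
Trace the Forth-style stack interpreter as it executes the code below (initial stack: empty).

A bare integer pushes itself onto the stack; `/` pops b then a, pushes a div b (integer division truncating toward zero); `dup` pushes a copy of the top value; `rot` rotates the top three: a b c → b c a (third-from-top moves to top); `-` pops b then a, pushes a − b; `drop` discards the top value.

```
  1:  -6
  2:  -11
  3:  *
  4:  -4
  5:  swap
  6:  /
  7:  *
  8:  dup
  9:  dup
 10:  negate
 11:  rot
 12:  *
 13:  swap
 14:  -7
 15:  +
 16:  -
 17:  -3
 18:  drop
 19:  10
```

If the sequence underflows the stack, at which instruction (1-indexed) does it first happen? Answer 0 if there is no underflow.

7

-6   : -6
-11  : -6 -11
*    : 66
-4   : 66 -4
swap : -4 66
/    : 0
*  — needs 2 operands, stack has 1 → underflow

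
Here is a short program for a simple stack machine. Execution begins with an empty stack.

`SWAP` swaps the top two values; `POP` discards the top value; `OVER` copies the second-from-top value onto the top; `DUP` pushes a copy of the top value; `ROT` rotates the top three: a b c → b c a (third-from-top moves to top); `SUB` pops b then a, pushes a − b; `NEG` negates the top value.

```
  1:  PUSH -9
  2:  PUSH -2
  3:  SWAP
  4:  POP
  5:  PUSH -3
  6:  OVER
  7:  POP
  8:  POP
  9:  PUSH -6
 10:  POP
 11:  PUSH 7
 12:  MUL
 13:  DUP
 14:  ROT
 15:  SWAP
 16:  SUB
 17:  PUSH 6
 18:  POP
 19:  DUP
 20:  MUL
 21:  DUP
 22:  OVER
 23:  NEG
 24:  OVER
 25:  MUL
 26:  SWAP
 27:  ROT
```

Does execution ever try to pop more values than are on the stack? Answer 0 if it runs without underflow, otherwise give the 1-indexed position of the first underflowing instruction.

14

PUSH -9 → [-9]
PUSH -2 → [-9, -2]
SWAP    → [-2, -9]
POP     → [-2]
PUSH -3 → [-2, -3]
OVER    → [-2, -3, -2]
POP     → [-2, -3]
POP     → [-2]
PUSH -6 → [-2, -6]
POP     → [-2]
PUSH 7  → [-2, 7]
MUL     → [-14]
DUP     → [-14, -14]
ROT  — needs 3 operands, stack has 2 → underflow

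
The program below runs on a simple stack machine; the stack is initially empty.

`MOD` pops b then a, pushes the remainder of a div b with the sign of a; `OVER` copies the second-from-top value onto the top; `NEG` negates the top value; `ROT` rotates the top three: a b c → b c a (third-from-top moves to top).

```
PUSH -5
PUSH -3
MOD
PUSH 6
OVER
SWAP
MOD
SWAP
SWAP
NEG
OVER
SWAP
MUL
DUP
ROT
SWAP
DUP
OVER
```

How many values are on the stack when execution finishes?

5

PUSH -5 : -5
PUSH -3 : -5 -3
MOD     : -2
PUSH 6  : -2 6
OVER    : -2 6 -2
SWAP    : -2 -2 6
MOD     : -2 -2
SWAP    : -2 -2
SWAP    : -2 -2
NEG     : -2 2
OVER    : -2 2 -2
SWAP    : -2 -2 2
MUL     : -2 -4
DUP     : -2 -4 -4
ROT     : -4 -4 -2
SWAP    : -4 -2 -4
DUP     : -4 -2 -4 -4
OVER    : -4 -2 -4 -4 -4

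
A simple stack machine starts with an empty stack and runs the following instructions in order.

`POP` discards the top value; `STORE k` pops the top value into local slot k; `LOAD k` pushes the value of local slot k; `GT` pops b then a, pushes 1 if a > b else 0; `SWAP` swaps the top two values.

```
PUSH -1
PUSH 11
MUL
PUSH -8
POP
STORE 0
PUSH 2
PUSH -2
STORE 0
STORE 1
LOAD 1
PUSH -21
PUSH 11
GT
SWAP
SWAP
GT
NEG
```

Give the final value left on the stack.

-1

PUSH -1   [-1]
PUSH 11   [-1, 11]
MUL       [-11]
PUSH -8   [-11, -8]
POP       [-11]
STORE 0   []
PUSH 2    [2]
PUSH -2   [2, -2]
STORE 0   [2]
STORE 1   []
LOAD 1    [2]
PUSH -21  [2, -21]
PUSH 11   [2, -21, 11]
GT        [2, 0]
SWAP      [0, 2]
SWAP      [2, 0]
GT        [1]
NEG       [-1]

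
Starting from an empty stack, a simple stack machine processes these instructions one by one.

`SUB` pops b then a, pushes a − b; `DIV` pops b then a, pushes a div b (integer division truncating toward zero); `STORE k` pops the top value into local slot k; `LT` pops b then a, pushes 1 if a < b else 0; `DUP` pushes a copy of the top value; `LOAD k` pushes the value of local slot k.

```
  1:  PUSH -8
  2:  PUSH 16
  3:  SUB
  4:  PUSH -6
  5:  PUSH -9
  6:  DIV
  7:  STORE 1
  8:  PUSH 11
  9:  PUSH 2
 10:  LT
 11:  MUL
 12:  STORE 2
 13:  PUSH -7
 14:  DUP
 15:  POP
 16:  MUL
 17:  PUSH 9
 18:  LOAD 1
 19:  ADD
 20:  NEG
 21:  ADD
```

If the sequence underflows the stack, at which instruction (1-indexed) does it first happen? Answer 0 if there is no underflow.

16

PUSH -8 → [-8]
PUSH 16 → [-8, 16]
SUB     → [-24]
PUSH -6 → [-24, -6]
PUSH -9 → [-24, -6, -9]
DIV     → [-24, 0]
STORE 1 → [-24]
PUSH 11 → [-24, 11]
PUSH 2  → [-24, 11, 2]
LT      → [-24, 0]
MUL     → [0]
STORE 2 → []
PUSH -7 → [-7]
DUP     → [-7, -7]
POP     → [-7]
MUL  — needs 2 operands, stack has 1 → underflow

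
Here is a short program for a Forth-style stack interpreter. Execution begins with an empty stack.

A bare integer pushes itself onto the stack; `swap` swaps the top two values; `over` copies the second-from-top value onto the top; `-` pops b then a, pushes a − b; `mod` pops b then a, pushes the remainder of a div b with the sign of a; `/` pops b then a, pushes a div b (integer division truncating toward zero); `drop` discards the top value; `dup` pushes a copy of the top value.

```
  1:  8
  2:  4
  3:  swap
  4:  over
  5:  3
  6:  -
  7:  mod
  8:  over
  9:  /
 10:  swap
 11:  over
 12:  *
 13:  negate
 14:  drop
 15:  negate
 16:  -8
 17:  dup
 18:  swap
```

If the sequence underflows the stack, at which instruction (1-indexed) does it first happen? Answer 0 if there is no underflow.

8      : 8
4      : 8 4
swap   : 4 8
over   : 4 8 4
3      : 4 8 4 3
-      : 4 8 1
mod    : 4 0
over   : 4 0 4
/      : 4 0
swap   : 0 4
over   : 0 4 0
*      : 0 0
negate : 0 0
drop   : 0
negate : 0
-8     : 0 -8
dup    : 0 -8 -8
swap   : 0 -8 -8

0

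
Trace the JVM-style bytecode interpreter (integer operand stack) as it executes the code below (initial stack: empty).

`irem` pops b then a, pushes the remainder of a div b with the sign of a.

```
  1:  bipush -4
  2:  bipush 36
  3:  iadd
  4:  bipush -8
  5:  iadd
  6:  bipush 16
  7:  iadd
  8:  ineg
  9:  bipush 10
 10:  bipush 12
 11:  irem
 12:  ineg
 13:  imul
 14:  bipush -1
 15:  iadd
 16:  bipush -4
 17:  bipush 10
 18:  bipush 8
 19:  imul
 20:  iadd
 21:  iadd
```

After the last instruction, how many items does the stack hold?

1

bipush -4  -4
bipush 36  -4 36
iadd       32
bipush -8  32 -8
iadd       24
bipush 16  24 16
iadd       40
ineg       -40
bipush 10  -40 10
bipush 12  -40 10 12
irem       -40 10
ineg       -40 -10
imul       400
bipush -1  400 -1
iadd       399
bipush -4  399 -4
bipush 10  399 -4 10
bipush 8   399 -4 10 8
imul       399 -4 80
iadd       399 76
iadd       475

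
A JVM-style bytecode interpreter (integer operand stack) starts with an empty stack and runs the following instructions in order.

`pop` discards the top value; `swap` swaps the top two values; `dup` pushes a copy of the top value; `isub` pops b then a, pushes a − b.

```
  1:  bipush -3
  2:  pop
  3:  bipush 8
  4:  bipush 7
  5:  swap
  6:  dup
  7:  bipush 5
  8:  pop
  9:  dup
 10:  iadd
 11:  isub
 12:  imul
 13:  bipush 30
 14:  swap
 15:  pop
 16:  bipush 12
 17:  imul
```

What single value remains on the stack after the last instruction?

bipush -3 -> [-3]
pop       -> []
bipush 8  -> [8]
bipush 7  -> [8, 7]
swap      -> [7, 8]
dup       -> [7, 8, 8]
bipush 5  -> [7, 8, 8, 5]
pop       -> [7, 8, 8]
dup       -> [7, 8, 8, 8]
iadd      -> [7, 8, 16]
isub      -> [7, -8]
imul      -> [-56]
bipush 30 -> [-56, 30]
swap      -> [30, -56]
pop       -> [30]
bipush 12 -> [30, 12]
imul      -> [360]

360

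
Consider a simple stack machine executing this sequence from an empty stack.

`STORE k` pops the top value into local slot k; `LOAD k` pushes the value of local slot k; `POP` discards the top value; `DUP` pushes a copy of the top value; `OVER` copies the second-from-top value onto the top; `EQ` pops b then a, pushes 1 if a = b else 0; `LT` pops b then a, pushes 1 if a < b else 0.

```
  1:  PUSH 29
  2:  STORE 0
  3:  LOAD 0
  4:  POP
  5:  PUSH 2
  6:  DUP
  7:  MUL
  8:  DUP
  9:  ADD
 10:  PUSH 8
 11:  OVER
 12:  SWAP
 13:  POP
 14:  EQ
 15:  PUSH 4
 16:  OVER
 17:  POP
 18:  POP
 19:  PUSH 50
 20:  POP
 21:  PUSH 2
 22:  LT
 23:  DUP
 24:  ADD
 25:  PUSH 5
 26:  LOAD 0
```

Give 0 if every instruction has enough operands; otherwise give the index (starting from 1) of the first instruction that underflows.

0

PUSH 29 -> [29]
STORE 0 -> []
LOAD 0  -> [29]
POP     -> []
PUSH 2  -> [2]
DUP     -> [2, 2]
MUL     -> [4]
DUP     -> [4, 4]
ADD     -> [8]
PUSH 8  -> [8, 8]
OVER    -> [8, 8, 8]
SWAP    -> [8, 8, 8]
POP     -> [8, 8]
EQ      -> [1]
PUSH 4  -> [1, 4]
OVER    -> [1, 4, 1]
POP     -> [1, 4]
POP     -> [1]
PUSH 50 -> [1, 50]
POP     -> [1]
PUSH 2  -> [1, 2]
LT      -> [1]
DUP     -> [1, 1]
ADD     -> [2]
PUSH 5  -> [2, 5]
LOAD 0  -> [2, 5, 29]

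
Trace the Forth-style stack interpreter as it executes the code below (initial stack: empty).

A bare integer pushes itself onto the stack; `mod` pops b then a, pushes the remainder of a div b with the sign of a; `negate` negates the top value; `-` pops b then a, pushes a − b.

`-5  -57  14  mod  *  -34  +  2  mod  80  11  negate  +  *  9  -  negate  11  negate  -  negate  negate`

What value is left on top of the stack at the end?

89

-5      -5
-57     -5 -57
14      -5 -57 14
mod     -5 -1
*       5
-34     5 -34
+       -29
2       -29 2
mod     -1
80      -1 80
11      -1 80 11
negate  -1 80 -11
+       -1 69
*       -69
9       -69 9
-       -78
negate  78
11      78 11
negate  78 -11
-       89
negate  -89
negate  89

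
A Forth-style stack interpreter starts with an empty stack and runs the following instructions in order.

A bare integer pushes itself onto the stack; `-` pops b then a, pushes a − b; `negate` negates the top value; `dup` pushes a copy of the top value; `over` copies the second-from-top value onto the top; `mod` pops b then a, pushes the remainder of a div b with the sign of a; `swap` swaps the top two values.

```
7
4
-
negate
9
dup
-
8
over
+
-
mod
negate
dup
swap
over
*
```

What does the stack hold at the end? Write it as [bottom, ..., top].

7      -> [7]
4      -> [7, 4]
-      -> [3]
negate -> [-3]
9      -> [-3, 9]
dup    -> [-3, 9, 9]
-      -> [-3, 0]
8      -> [-3, 0, 8]
over   -> [-3, 0, 8, 0]
+      -> [-3, 0, 8]
-      -> [-3, -8]
mod    -> [-3]
negate -> [3]
dup    -> [3, 3]
swap   -> [3, 3]
over   -> [3, 3, 3]
*      -> [3, 9]

[3, 9]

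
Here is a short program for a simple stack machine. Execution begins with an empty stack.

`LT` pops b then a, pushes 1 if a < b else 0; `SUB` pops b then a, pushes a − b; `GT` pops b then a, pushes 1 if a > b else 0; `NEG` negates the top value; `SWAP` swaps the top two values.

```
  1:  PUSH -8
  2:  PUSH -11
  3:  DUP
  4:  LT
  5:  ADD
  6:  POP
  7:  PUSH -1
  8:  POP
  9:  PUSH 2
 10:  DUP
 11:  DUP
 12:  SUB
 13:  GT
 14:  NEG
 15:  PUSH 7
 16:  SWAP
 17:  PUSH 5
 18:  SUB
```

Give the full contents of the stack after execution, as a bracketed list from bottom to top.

PUSH -8   -8
PUSH -11  -8 -11
DUP       -8 -11 -11
LT        -8 0
ADD       -8
POP       (empty)
PUSH -1   -1
POP       (empty)
PUSH 2    2
DUP       2 2
DUP       2 2 2
SUB       2 0
GT        1
NEG       -1
PUSH 7    -1 7
SWAP      7 -1
PUSH 5    7 -1 5
SUB       7 -6

[7, -6]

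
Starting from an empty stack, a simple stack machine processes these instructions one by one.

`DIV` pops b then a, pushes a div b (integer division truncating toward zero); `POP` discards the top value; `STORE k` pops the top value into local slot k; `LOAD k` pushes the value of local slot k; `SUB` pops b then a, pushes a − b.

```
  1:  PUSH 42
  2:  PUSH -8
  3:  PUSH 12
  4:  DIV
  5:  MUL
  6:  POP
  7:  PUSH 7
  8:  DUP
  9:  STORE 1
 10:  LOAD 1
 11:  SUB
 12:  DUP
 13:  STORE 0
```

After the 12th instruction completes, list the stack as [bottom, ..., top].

PUSH 42 → [42]
PUSH -8 → [42, -8]
PUSH 12 → [42, -8, 12]
DIV     → [42, 0]
MUL     → [0]
POP     → []
PUSH 7  → [7]
DUP     → [7, 7]
STORE 1 → [7]
LOAD 1  → [7, 7]
SUB     → [0]
DUP     → [0, 0]

[0, 0]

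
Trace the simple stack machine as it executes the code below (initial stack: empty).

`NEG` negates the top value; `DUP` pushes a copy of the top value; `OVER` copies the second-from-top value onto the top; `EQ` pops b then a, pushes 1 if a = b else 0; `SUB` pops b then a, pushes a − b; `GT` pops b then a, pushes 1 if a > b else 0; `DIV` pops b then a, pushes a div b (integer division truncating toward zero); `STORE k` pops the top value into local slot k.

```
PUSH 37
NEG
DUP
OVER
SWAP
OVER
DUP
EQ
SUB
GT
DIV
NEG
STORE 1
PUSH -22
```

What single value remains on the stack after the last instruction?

-22

PUSH 37  → [37]
NEG      → [-37]
DUP      → [-37, -37]
OVER     → [-37, -37, -37]
SWAP     → [-37, -37, -37]
OVER     → [-37, -37, -37, -37]
DUP      → [-37, -37, -37, -37, -37]
EQ       → [-37, -37, -37, 1]
SUB      → [-37, -37, -38]
GT       → [-37, 1]
DIV      → [-37]
NEG      → [37]
STORE 1  → []
PUSH -22 → [-22]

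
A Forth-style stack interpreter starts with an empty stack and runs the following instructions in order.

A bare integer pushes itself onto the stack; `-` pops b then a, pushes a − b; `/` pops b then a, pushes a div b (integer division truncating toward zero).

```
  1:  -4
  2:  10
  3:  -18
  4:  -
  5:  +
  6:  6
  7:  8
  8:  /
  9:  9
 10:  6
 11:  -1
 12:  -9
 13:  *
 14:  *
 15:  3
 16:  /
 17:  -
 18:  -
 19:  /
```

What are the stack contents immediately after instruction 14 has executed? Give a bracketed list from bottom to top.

[24, 0, 9, 54]

-4  → [-4]
10  → [-4, 10]
-18 → [-4, 10, -18]
-   → [-4, 28]
+   → [24]
6   → [24, 6]
8   → [24, 6, 8]
/   → [24, 0]
9   → [24, 0, 9]
6   → [24, 0, 9, 6]
-1  → [24, 0, 9, 6, -1]
-9  → [24, 0, 9, 6, -1, -9]
*   → [24, 0, 9, 6, 9]
*   → [24, 0, 9, 54]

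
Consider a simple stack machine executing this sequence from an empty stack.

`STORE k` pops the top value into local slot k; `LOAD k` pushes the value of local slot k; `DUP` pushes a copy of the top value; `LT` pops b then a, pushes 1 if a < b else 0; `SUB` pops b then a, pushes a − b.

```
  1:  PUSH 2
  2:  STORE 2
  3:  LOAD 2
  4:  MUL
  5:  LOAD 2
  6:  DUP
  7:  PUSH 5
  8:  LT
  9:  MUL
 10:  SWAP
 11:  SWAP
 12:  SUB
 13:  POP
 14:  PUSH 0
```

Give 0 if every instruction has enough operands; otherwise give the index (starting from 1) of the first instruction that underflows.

PUSH 2  : 2
STORE 2 : (empty)
LOAD 2  : 2
MUL  — needs 2 operands, stack has 1 → underflow

4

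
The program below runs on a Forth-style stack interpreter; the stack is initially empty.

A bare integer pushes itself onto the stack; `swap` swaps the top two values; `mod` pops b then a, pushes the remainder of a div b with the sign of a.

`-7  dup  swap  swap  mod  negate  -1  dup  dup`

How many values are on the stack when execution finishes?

-7     : -7
dup    : -7 -7
swap   : -7 -7
swap   : -7 -7
mod    : 0
negate : 0
-1     : 0 -1
dup    : 0 -1 -1
dup    : 0 -1 -1 -1

4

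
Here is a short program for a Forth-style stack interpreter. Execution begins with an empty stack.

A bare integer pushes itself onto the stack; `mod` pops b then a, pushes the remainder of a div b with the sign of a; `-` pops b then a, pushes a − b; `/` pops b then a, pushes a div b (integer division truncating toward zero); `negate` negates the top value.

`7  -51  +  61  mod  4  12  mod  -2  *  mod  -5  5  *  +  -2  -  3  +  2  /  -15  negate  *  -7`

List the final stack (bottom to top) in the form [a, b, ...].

[-180, -7]

7       [7]
-51     [7, -51]
+       [-44]
61      [-44, 61]
mod     [-44]
4       [-44, 4]
12      [-44, 4, 12]
mod     [-44, 4]
-2      [-44, 4, -2]
*       [-44, -8]
mod     [-4]
-5      [-4, -5]
5       [-4, -5, 5]
*       [-4, -25]
+       [-29]
-2      [-29, -2]
-       [-27]
3       [-27, 3]
+       [-24]
2       [-24, 2]
/       [-12]
-15     [-12, -15]
negate  [-12, 15]
*       [-180]
-7      [-180, -7]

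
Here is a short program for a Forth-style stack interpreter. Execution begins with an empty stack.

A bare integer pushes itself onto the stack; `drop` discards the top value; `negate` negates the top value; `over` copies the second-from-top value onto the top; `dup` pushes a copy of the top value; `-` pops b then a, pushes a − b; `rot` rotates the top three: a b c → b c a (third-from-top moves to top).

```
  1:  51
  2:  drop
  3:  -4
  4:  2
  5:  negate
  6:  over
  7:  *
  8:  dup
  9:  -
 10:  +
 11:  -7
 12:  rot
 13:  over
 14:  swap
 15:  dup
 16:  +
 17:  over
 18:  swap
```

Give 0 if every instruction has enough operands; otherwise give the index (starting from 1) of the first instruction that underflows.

12

51      [51]
drop    []
-4      [-4]
2       [-4, 2]
negate  [-4, -2]
over    [-4, -2, -4]
*       [-4, 8]
dup     [-4, 8, 8]
-       [-4, 0]
+       [-4]
-7      [-4, -7]
rot  — needs 3 operands, stack has 2 → underflow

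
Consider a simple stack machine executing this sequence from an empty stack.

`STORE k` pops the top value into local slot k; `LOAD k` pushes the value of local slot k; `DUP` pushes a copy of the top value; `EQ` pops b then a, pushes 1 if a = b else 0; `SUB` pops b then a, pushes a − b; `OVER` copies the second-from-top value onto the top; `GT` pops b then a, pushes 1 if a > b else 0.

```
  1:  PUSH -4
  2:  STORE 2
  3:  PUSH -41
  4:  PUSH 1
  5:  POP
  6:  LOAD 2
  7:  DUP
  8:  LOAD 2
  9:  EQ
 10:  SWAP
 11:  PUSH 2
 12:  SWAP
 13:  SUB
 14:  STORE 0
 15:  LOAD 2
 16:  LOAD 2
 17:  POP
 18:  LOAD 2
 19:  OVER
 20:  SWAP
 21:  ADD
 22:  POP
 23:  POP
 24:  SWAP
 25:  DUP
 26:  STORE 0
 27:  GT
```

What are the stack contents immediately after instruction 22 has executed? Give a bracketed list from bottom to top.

PUSH -4  -> [-4]
STORE 2  -> []
PUSH -41 -> [-41]
PUSH 1   -> [-41, 1]
POP      -> [-41]
LOAD 2   -> [-41, -4]
DUP      -> [-41, -4, -4]
LOAD 2   -> [-41, -4, -4, -4]
EQ       -> [-41, -4, 1]
SWAP     -> [-41, 1, -4]
PUSH 2   -> [-41, 1, -4, 2]
SWAP     -> [-41, 1, 2, -4]
SUB      -> [-41, 1, 6]
STORE 0  -> [-41, 1]
LOAD 2   -> [-41, 1, -4]
LOAD 2   -> [-41, 1, -4, -4]
POP      -> [-41, 1, -4]
LOAD 2   -> [-41, 1, -4, -4]
OVER     -> [-41, 1, -4, -4, -4]
SWAP     -> [-41, 1, -4, -4, -4]
ADD      -> [-41, 1, -4, -8]
POP      -> [-41, 1, -4]

[-41, 1, -4]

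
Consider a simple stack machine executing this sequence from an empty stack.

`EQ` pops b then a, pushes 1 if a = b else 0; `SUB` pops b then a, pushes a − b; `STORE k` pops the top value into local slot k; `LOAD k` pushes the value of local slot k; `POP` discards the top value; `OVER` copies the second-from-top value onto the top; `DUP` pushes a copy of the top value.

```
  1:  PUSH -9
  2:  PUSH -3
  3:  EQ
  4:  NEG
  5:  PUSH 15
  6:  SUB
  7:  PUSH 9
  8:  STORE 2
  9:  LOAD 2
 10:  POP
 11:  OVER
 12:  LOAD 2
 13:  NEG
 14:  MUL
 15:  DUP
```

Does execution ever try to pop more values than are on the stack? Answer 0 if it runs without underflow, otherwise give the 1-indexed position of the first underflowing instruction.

PUSH -9 → -9
PUSH -3 → -9 -3
EQ      → 0
NEG     → 0
PUSH 15 → 0 15
SUB     → -15
PUSH 9  → -15 9
STORE 2 → -15
LOAD 2  → -15 9
POP     → -15
OVER  — needs 2 operands, stack has 1 → underflow

11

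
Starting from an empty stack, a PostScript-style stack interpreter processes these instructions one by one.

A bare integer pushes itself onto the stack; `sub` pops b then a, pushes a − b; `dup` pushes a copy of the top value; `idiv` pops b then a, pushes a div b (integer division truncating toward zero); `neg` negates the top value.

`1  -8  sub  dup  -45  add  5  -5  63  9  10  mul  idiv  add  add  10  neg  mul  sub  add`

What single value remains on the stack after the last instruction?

-27

1    : [1]
-8   : [1, -8]
sub  : [9]
dup  : [9, 9]
-45  : [9, 9, -45]
add  : [9, -36]
5    : [9, -36, 5]
-5   : [9, -36, 5, -5]
63   : [9, -36, 5, -5, 63]
9    : [9, -36, 5, -5, 63, 9]
10   : [9, -36, 5, -5, 63, 9, 10]
mul  : [9, -36, 5, -5, 63, 90]
idiv : [9, -36, 5, -5, 0]
add  : [9, -36, 5, -5]
add  : [9, -36, 0]
10   : [9, -36, 0, 10]
neg  : [9, -36, 0, -10]
mul  : [9, -36, 0]
sub  : [9, -36]
add  : [-27]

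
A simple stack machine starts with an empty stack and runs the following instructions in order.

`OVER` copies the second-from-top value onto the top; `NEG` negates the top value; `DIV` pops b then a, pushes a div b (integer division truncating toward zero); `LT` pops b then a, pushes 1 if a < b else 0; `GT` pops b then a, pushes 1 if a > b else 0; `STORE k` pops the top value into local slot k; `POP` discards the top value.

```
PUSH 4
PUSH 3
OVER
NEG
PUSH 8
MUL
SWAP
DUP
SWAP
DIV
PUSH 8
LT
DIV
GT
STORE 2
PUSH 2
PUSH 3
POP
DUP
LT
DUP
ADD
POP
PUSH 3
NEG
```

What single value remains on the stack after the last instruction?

-3

PUSH 4  -> [4]
PUSH 3  -> [4, 3]
OVER    -> [4, 3, 4]
NEG     -> [4, 3, -4]
PUSH 8  -> [4, 3, -4, 8]
MUL     -> [4, 3, -32]
SWAP    -> [4, -32, 3]
DUP     -> [4, -32, 3, 3]
SWAP    -> [4, -32, 3, 3]
DIV     -> [4, -32, 1]
PUSH 8  -> [4, -32, 1, 8]
LT      -> [4, -32, 1]
DIV     -> [4, -32]
GT      -> [1]
STORE 2 -> []
PUSH 2  -> [2]
PUSH 3  -> [2, 3]
POP     -> [2]
DUP     -> [2, 2]
LT      -> [0]
DUP     -> [0, 0]
ADD     -> [0]
POP     -> []
PUSH 3  -> [3]
NEG     -> [-3]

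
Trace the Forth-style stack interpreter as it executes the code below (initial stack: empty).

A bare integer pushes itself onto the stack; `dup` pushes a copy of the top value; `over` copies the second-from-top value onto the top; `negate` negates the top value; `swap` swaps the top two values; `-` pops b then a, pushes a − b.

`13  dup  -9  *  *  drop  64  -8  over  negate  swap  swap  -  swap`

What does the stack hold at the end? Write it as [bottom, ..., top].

13     : [13]
dup    : [13, 13]
-9     : [13, 13, -9]
*      : [13, -117]
*      : [-1521]
drop   : []
64     : [64]
-8     : [64, -8]
over   : [64, -8, 64]
negate : [64, -8, -64]
swap   : [64, -64, -8]
swap   : [64, -8, -64]
-      : [64, 56]
swap   : [56, 64]

[56, 64]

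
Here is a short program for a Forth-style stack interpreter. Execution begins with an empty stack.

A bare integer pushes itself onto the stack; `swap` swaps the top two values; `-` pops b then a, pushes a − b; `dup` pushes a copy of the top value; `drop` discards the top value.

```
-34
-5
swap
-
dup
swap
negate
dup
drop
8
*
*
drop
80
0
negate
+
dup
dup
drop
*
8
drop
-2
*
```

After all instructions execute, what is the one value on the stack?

-34     [-34]
-5      [-34, -5]
swap    [-5, -34]
-       [29]
dup     [29, 29]
swap    [29, 29]
negate  [29, -29]
dup     [29, -29, -29]
drop    [29, -29]
8       [29, -29, 8]
*       [29, -232]
*       [-6728]
drop    []
80      [80]
0       [80, 0]
negate  [80, 0]
+       [80]
dup     [80, 80]
dup     [80, 80, 80]
drop    [80, 80]
*       [6400]
8       [6400, 8]
drop    [6400]
-2      [6400, -2]
*       [-12800]

-12800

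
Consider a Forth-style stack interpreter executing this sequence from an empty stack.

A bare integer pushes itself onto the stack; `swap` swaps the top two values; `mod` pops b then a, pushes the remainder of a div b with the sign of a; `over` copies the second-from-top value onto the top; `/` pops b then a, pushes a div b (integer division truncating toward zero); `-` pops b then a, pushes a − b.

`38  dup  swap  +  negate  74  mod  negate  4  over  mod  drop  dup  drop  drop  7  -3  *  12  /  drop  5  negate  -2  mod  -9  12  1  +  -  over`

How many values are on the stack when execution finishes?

3

38     → [38]
dup    → [38, 38]
swap   → [38, 38]
+      → [76]
negate → [-76]
74     → [-76, 74]
mod    → [-2]
negate → [2]
4      → [2, 4]
over   → [2, 4, 2]
mod    → [2, 0]
drop   → [2]
dup    → [2, 2]
drop   → [2]
drop   → []
7      → [7]
-3     → [7, -3]
*      → [-21]
12     → [-21, 12]
/      → [-1]
drop   → []
5      → [5]
negate → [-5]
-2     → [-5, -2]
mod    → [-1]
-9     → [-1, -9]
12     → [-1, -9, 12]
1      → [-1, -9, 12, 1]
+      → [-1, -9, 13]
-      → [-1, -22]
over   → [-1, -22, -1]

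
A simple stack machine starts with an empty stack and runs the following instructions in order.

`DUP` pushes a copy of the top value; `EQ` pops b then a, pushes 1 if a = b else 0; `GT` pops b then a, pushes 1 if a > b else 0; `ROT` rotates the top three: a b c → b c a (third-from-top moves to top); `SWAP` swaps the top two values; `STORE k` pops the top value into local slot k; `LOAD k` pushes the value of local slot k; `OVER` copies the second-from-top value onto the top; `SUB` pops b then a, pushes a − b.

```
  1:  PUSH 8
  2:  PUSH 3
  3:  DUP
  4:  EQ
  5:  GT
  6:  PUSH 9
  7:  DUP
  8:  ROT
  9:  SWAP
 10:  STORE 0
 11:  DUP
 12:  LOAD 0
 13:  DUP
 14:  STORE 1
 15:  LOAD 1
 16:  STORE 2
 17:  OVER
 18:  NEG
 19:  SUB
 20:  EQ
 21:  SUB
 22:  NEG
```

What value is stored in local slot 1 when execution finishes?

9

PUSH 8  → [8]
PUSH 3  → [8, 3]
DUP     → [8, 3, 3]
EQ      → [8, 1]
GT      → [1]
PUSH 9  → [1, 9]
DUP     → [1, 9, 9]
ROT     → [9, 9, 1]
SWAP    → [9, 1, 9]
STORE 0 → [9, 1]
DUP     → [9, 1, 1]
LOAD 0  → [9, 1, 1, 9]
DUP     → [9, 1, 1, 9, 9]
STORE 1 → [9, 1, 1, 9]
LOAD 1  → [9, 1, 1, 9, 9]
STORE 2 → [9, 1, 1, 9]
OVER    → [9, 1, 1, 9, 1]
NEG     → [9, 1, 1, 9, -1]
SUB     → [9, 1, 1, 10]
EQ      → [9, 1, 0]
SUB     → [9, 1]
NEG     → [9, -1]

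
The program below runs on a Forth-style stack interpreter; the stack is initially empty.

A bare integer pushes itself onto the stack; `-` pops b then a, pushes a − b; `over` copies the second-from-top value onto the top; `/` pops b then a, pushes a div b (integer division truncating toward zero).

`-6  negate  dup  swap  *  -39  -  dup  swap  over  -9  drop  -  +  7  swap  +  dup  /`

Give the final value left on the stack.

-6     → -6
negate → 6
dup    → 6 6
swap   → 6 6
*      → 36
-39    → 36 -39
-      → 75
dup    → 75 75
swap   → 75 75
over   → 75 75 75
-9     → 75 75 75 -9
drop   → 75 75 75
-      → 75 0
+      → 75
7      → 75 7
swap   → 7 75
+      → 82
dup    → 82 82
/      → 1

1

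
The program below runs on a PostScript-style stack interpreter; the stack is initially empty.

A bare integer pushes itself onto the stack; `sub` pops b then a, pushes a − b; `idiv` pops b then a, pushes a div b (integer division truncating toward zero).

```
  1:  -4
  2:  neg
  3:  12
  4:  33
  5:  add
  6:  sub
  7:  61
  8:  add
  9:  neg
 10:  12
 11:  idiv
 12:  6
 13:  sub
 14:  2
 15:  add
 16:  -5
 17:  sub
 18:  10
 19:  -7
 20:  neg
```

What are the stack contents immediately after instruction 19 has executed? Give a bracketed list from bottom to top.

-4    [-4]
neg   [4]
12    [4, 12]
33    [4, 12, 33]
add   [4, 45]
sub   [-41]
61    [-41, 61]
add   [20]
neg   [-20]
12    [-20, 12]
idiv  [-1]
6     [-1, 6]
sub   [-7]
2     [-7, 2]
add   [-5]
-5    [-5, -5]
sub   [0]
10    [0, 10]
-7    [0, 10, -7]

[0, 10, -7]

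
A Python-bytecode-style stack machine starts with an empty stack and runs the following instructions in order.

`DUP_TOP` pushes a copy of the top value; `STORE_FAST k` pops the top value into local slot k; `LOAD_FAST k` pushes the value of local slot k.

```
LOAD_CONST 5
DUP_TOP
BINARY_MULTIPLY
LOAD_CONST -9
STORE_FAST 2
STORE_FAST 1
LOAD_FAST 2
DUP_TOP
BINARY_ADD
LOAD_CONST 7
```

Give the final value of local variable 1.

LOAD_CONST 5    : [5]
DUP_TOP         : [5, 5]
BINARY_MULTIPLY : [25]
LOAD_CONST -9   : [25, -9]
STORE_FAST 2    : [25]
STORE_FAST 1    : []
LOAD_FAST 2     : [-9]
DUP_TOP         : [-9, -9]
BINARY_ADD      : [-18]
LOAD_CONST 7    : [-18, 7]

25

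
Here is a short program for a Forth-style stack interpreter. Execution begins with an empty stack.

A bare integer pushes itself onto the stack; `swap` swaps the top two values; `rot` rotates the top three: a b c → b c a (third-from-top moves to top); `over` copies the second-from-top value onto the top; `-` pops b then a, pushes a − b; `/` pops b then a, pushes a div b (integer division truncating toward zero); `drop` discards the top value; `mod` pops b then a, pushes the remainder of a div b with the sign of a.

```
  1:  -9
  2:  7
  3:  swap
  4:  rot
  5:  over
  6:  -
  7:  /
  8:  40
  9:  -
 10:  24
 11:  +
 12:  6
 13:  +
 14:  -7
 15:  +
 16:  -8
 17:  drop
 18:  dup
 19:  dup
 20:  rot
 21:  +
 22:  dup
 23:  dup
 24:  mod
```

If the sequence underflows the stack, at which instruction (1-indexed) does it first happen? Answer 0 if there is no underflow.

-9   : -9
7    : -9 7
swap : 7 -9
rot  — needs 3 operands, stack has 2 → underflow

4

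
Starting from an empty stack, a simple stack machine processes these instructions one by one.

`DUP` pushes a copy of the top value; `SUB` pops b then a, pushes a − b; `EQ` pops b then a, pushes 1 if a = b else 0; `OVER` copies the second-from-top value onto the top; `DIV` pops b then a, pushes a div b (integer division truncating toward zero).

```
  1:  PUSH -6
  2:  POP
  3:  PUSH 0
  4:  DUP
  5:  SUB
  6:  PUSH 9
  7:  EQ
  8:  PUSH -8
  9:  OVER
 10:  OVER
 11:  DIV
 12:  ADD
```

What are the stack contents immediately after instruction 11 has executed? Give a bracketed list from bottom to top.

[0, -8, 0]

PUSH -6  -6
POP      (empty)
PUSH 0   0
DUP      0 0
SUB      0
PUSH 9   0 9
EQ       0
PUSH -8  0 -8
OVER     0 -8 0
OVER     0 -8 0 -8
DIV      0 -8 0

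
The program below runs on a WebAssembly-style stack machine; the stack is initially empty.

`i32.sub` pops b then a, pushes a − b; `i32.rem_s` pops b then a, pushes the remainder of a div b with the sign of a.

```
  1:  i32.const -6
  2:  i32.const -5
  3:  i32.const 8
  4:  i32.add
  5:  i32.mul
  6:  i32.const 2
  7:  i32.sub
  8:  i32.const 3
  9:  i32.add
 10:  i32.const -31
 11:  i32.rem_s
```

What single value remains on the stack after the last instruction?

-17

i32.const -6  : [-6]
i32.const -5  : [-6, -5]
i32.const 8   : [-6, -5, 8]
i32.add       : [-6, 3]
i32.mul       : [-18]
i32.const 2   : [-18, 2]
i32.sub       : [-20]
i32.const 3   : [-20, 3]
i32.add       : [-17]
i32.const -31 : [-17, -31]
i32.rem_s     : [-17]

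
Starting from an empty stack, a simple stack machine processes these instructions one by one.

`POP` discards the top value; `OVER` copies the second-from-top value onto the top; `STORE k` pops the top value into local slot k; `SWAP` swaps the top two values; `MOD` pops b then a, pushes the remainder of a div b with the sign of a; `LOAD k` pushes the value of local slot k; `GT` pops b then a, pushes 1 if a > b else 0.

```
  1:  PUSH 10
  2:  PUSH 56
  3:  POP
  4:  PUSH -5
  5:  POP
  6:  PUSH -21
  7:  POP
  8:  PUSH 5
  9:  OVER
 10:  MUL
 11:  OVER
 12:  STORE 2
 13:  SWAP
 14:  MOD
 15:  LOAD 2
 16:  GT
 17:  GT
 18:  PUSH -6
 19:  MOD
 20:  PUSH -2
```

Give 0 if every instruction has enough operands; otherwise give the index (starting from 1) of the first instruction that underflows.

17

PUSH 10  : [10]
PUSH 56  : [10, 56]
POP      : [10]
PUSH -5  : [10, -5]
POP      : [10]
PUSH -21 : [10, -21]
POP      : [10]
PUSH 5   : [10, 5]
OVER     : [10, 5, 10]
MUL      : [10, 50]
OVER     : [10, 50, 10]
STORE 2  : [10, 50]
SWAP     : [50, 10]
MOD      : [0]
LOAD 2   : [0, 10]
GT       : [0]
GT  — needs 2 operands, stack has 1 → underflow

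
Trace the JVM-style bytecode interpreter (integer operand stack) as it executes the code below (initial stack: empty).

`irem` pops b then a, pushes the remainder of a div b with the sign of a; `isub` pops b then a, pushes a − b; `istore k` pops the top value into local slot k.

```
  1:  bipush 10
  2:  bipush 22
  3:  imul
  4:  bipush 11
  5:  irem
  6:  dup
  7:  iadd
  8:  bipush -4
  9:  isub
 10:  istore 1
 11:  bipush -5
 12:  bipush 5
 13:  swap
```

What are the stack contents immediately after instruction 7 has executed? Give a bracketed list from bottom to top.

bipush 10 → [10]
bipush 22 → [10, 22]
imul      → [220]
bipush 11 → [220, 11]
irem      → [0]
dup       → [0, 0]
iadd      → [0]

[0]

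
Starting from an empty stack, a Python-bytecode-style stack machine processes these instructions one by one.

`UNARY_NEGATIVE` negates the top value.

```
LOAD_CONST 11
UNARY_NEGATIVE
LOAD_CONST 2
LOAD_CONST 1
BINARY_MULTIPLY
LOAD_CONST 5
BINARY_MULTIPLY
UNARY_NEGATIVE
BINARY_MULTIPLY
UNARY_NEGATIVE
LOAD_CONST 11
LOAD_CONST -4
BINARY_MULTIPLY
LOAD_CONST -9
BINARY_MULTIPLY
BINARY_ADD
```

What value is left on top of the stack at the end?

LOAD_CONST 11   → [11]
UNARY_NEGATIVE  → [-11]
LOAD_CONST 2    → [-11, 2]
LOAD_CONST 1    → [-11, 2, 1]
BINARY_MULTIPLY → [-11, 2]
LOAD_CONST 5    → [-11, 2, 5]
BINARY_MULTIPLY → [-11, 10]
UNARY_NEGATIVE  → [-11, -10]
BINARY_MULTIPLY → [110]
UNARY_NEGATIVE  → [-110]
LOAD_CONST 11   → [-110, 11]
LOAD_CONST -4   → [-110, 11, -4]
BINARY_MULTIPLY → [-110, -44]
LOAD_CONST -9   → [-110, -44, -9]
BINARY_MULTIPLY → [-110, 396]
BINARY_ADD      → [286]

286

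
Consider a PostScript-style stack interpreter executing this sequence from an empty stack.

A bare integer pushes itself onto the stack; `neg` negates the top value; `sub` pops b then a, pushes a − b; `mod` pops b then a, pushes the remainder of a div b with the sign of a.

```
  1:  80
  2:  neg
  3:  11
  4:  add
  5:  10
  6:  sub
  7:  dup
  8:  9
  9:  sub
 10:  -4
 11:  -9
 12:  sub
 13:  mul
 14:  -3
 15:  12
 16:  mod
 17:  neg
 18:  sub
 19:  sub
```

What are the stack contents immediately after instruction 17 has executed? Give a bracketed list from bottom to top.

[-79, -440, 3]

80   [80]
neg  [-80]
11   [-80, 11]
add  [-69]
10   [-69, 10]
sub  [-79]
dup  [-79, -79]
9    [-79, -79, 9]
sub  [-79, -88]
-4   [-79, -88, -4]
-9   [-79, -88, -4, -9]
sub  [-79, -88, 5]
mul  [-79, -440]
-3   [-79, -440, -3]
12   [-79, -440, -3, 12]
mod  [-79, -440, -3]
neg  [-79, -440, 3]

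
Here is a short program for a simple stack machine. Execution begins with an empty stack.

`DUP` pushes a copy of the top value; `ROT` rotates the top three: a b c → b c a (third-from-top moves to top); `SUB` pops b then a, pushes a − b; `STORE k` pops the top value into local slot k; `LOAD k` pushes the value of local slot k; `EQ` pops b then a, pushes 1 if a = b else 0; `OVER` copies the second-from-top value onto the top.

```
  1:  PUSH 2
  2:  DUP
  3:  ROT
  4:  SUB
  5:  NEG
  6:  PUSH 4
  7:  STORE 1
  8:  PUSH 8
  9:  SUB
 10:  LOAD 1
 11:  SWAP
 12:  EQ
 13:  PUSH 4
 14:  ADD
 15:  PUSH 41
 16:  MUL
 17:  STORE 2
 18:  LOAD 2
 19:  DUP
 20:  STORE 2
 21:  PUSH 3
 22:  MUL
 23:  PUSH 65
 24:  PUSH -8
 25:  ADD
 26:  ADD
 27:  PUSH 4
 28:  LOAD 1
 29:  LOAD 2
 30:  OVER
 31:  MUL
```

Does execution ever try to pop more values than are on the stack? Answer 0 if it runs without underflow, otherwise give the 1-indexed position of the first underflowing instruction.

3

PUSH 2 : 2
DUP    : 2 2
ROT  — needs 3 operands, stack has 2 → underflow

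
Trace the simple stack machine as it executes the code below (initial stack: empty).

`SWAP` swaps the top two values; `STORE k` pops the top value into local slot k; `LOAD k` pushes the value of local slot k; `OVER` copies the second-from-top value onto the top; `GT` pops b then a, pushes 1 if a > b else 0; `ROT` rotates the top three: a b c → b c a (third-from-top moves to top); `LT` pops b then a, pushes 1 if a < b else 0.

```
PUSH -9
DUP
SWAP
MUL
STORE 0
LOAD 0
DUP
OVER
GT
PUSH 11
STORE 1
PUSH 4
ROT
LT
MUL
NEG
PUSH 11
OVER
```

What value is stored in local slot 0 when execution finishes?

PUSH -9  [-9]
DUP      [-9, -9]
SWAP     [-9, -9]
MUL      [81]
STORE 0  []
LOAD 0   [81]
DUP      [81, 81]
OVER     [81, 81, 81]
GT       [81, 0]
PUSH 11  [81, 0, 11]
STORE 1  [81, 0]
PUSH 4   [81, 0, 4]
ROT      [0, 4, 81]
LT       [0, 1]
MUL      [0]
NEG      [0]
PUSH 11  [0, 11]
OVER     [0, 11, 0]

81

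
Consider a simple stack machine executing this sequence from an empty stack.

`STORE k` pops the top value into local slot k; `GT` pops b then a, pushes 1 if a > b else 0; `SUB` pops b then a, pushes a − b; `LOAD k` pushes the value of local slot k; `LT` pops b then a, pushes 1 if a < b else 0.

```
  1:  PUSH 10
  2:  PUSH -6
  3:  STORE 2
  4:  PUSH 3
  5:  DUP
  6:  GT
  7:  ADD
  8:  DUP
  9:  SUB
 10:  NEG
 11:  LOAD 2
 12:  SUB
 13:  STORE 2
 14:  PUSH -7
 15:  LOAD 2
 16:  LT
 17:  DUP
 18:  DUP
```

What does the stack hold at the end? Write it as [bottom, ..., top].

PUSH 10  [10]
PUSH -6  [10, -6]
STORE 2  [10]
PUSH 3   [10, 3]
DUP      [10, 3, 3]
GT       [10, 0]
ADD      [10]
DUP      [10, 10]
SUB      [0]
NEG      [0]
LOAD 2   [0, -6]
SUB      [6]
STORE 2  []
PUSH -7  [-7]
LOAD 2   [-7, 6]
LT       [1]
DUP      [1, 1]
DUP      [1, 1, 1]

[1, 1, 1]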